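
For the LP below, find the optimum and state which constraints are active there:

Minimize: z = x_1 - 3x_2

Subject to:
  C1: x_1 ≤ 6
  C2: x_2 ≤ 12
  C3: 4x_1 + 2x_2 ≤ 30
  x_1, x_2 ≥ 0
Optimal: x_1 = 0, x_2 = 12
Binding: C2, x_1 ≥ 0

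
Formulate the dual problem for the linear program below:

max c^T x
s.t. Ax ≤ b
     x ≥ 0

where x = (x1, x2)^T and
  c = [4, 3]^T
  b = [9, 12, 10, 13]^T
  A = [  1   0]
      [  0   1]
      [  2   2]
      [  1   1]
Minimize: z = 9y1 + 12y2 + 10y3 + 13y4

Subject to:
  C1: -y1 - 2y3 - y4 ≤ -4
  C2: -y2 - 2y3 - y4 ≤ -3
  y1, y2, y3, y4 ≥ 0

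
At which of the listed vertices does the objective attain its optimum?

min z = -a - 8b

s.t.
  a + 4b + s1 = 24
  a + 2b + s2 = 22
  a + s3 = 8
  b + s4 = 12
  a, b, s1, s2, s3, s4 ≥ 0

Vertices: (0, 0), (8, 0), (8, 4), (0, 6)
Evaluating z = -a - 8b at each vertex:
  (0, 0): z = 0
  (8, 0): z = -8
  (8, 4): z = -40
  (0, 6): z = -48

The smallest value is z = -48, attained at (0, 6).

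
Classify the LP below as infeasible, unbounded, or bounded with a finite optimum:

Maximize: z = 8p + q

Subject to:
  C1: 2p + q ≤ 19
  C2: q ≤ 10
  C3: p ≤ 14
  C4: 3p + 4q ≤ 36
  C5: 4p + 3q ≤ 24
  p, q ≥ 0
The point (6, 0) satisfies every constraint, so the LP is feasible; the constraints give p ≤ 14 and q ≤ 10, which with p, q ≥ 0 keep the feasible region inside a bounded box. A feasible, bounded LP attains a finite optimum at a vertex.

Evaluating z = 8p + q at each vertex:
  (0, 0): z = 0
  (6, 0): z = 48
  (0, 8): z = 8

The LP has an optimal solution: (6, 0) with z = 48.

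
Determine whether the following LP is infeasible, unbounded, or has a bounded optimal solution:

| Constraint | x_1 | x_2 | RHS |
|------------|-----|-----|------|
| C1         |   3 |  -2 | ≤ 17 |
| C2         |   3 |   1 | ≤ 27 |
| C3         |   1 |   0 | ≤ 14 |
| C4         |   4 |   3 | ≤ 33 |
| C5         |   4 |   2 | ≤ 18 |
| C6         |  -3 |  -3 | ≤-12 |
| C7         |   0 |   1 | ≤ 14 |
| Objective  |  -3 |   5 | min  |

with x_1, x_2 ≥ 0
The point (4.5, 0) satisfies every constraint, so the LP is feasible; the constraints give x_1 ≤ 14 and x_2 ≤ 14, which with x_1, x_2 ≥ 0 keep the feasible region inside a bounded box. A feasible, bounded LP attains a finite optimum at a vertex.

Bounded optimum: z* = -13.5 at (4.5, 0).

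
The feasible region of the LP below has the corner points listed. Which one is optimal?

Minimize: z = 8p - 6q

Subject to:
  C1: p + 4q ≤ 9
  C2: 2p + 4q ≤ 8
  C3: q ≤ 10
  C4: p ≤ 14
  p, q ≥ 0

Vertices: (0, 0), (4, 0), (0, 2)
Evaluating z = 8p - 6q at each vertex:
  (0, 0): z = 0
  (4, 0): z = 32
  (0, 2): z = -12

The smallest value is z = -12, attained at (0, 2).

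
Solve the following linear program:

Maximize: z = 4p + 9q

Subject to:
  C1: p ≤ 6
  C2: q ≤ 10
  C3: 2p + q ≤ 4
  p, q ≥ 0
p = 0, q = 4, z = 36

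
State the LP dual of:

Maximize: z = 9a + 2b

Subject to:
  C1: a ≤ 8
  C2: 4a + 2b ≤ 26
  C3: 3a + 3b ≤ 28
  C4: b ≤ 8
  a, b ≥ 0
Minimize: z = 8y1 + 26y2 + 28y3 + 8y4

Subject to:
  C1: -y1 - 4y2 - 3y3 ≤ -9
  C2: -2y2 - 3y3 - y4 ≤ -2
  y1, y2, y3, y4 ≥ 0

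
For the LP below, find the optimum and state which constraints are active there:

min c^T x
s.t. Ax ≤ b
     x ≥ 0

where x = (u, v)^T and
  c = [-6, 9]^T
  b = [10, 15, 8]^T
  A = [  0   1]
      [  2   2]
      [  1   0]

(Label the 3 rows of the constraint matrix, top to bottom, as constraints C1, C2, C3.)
Optimal: u = 7.5, v = 0
Binding: C2, v ≥ 0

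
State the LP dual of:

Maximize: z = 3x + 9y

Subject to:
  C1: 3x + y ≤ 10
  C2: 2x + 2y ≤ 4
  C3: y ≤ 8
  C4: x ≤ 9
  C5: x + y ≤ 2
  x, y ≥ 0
Minimize: z = 10y1 + 4y2 + 8y3 + 9y4 + 2y5

Subject to:
  C1: -3y1 - 2y2 - y4 - y5 ≤ -3
  C2: -y1 - 2y2 - y3 - y5 ≤ -9
  y1, y2, y3, y4, y5 ≥ 0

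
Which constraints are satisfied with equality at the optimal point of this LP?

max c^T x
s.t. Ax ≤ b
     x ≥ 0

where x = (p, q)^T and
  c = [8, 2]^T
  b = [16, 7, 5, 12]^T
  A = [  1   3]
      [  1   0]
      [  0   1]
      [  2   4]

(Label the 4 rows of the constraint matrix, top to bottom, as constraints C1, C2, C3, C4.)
Optimal: p = 6, q = 0
Binding: C4, q ≥ 0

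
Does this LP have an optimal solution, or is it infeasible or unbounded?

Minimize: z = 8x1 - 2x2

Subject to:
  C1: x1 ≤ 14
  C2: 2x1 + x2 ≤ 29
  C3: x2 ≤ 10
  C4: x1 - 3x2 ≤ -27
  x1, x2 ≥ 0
The point (0, 10) satisfies every constraint, so the LP is feasible; the constraints give x1 ≤ 14 and x2 ≤ 10, which with x1, x2 ≥ 0 keep the feasible region inside a bounded box. A feasible, bounded LP attains a finite optimum at a vertex.

Evaluating z = 8x1 - 2x2 at each vertex:
  (0, 9): z = -18
  (3, 10): z = 4
  (0, 10): z = -20

The LP has an optimal solution: (0, 10) with z = -20.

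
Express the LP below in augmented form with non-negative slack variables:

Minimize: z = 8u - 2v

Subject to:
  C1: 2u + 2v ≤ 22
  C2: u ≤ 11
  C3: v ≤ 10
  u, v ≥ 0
min z = 8u - 2v

s.t.
  2u + 2v + s1 = 22
  u + s2 = 11
  v + s3 = 10
  u, v, s1, s2, s3 ≥ 0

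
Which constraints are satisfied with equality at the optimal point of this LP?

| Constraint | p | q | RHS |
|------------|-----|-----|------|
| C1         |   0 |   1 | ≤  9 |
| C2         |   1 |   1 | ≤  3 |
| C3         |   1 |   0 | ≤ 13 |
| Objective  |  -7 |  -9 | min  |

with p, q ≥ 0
Optimal: p = 0, q = 3
Slack at optimum:
  C1: slack = 6
  C2: slack = 0 (binding)
  C3: slack = 13
  p ≥ 0: p = 0 (binding)
  q ≥ 0: q = 3
Binding constraints: C2, p ≥ 0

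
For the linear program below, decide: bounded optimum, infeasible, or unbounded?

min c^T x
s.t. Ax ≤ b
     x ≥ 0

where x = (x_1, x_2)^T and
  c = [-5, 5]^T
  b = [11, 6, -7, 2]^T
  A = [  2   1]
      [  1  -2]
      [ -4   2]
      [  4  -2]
One constraint requires 4x_1 - 2x_2 ≤ 2, while the constraint -4x_1 + 2x_2 ≤ -7 is equivalent to 4x_1 - 2x_2 ≥ 7. Together they would need 7 ≤ 4x_1 - 2x_2 ≤ 2, which is impossible since 7 > 2. No point satisfies all constraints.

Infeasible — the constraint set is empty.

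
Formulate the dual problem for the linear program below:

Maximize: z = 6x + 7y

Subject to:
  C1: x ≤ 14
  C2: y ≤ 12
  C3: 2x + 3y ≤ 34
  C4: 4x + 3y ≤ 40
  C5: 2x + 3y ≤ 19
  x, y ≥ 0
Minimize: z = 14y1 + 12y2 + 34y3 + 40y4 + 19y5

Subject to:
  C1: -y1 - 2y3 - 4y4 - 2y5 ≤ -6
  C2: -y2 - 3y3 - 3y4 - 3y5 ≤ -7
  y1, y2, y3, y4, y5 ≥ 0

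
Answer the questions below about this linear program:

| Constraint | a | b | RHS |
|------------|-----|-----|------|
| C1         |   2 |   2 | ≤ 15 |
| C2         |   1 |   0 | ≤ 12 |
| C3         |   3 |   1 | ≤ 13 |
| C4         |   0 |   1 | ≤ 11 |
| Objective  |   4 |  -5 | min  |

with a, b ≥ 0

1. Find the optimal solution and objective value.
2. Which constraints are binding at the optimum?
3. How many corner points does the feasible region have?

1. a = 0, b = 7.5, z = -37.5
2. C1, a ≥ 0
3. 4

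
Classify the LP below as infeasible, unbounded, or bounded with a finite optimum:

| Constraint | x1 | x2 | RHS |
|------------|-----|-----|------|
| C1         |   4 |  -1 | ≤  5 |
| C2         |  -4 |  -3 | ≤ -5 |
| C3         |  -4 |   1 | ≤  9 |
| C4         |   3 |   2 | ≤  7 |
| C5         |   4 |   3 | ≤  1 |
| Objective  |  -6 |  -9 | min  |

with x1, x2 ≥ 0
C5 requires 4x1 + 3x2 ≤ 1, while C2 (-4x1 - 3x2 ≤ -5) is equivalent to 4x1 + 3x2 ≥ 5. Together they would need 5 ≤ 4x1 + 3x2 ≤ 1, which is impossible since 5 > 1. No point satisfies all constraints.

The feasible region is empty; the LP is infeasible.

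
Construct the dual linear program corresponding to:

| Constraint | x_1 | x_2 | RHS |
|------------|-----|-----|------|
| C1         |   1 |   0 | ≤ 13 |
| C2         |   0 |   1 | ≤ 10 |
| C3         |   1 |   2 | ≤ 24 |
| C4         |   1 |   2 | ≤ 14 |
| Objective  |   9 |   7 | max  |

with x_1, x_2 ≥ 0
Minimize: z = 13y1 + 10y2 + 24y3 + 14y4

Subject to:
  C1: -y1 - y3 - y4 ≤ -9
  C2: -y2 - 2y3 - 2y4 ≤ -7
  y1, y2, y3, y4 ≥ 0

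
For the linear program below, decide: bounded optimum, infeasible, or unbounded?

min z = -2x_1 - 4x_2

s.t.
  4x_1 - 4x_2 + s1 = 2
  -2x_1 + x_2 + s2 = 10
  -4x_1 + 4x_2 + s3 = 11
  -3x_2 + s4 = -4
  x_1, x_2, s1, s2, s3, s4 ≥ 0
Feasible point: (0, 2) satisfies every constraint, so the LP is feasible.
Direction d = (1, 1): for each constraint row a, a·d ≤ 0 —
  (4)(1) + (-4)(1) = 0 ≤ 0
  (-2)(1) + (1)(1) = -1 ≤ 0
  (-4)(1) + (4)(1) = 0 ≤ 0
  (0)(1) + (-3)(1) = -3 ≤ 0
and d ≥ 0, so (0, 2) + t·d stays feasible for every t ≥ 0. Along this ray z = -2x_1 - 4x_2 changes by -6 per unit t, so z → −∞.

Unbounded — the objective can decrease without bound over the feasible region.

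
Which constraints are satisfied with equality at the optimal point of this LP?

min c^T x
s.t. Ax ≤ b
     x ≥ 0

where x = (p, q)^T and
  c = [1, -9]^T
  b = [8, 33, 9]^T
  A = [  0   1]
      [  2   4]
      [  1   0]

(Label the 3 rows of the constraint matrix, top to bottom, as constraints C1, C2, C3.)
Optimal: p = 0, q = 8
Slack at optimum:
  C1: slack = 0 (binding)
  C2: slack = 1
  C3: slack = 9
  p ≥ 0: p = 0 (binding)
  q ≥ 0: q = 8
Binding constraints: C1, p ≥ 0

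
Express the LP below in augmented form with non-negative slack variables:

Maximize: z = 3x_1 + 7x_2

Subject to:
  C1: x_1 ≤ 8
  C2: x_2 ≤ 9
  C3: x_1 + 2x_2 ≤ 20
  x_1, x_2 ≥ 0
max z = 3x_1 + 7x_2

s.t.
  x_1 + s1 = 8
  x_2 + s2 = 9
  x_1 + 2x_2 + s3 = 20
  x_1, x_2, s1, s2, s3 ≥ 0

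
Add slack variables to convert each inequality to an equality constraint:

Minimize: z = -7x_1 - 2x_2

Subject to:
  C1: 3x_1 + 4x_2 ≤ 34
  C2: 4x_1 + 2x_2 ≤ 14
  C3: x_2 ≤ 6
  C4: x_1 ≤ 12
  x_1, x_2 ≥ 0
min z = -7x_1 - 2x_2

s.t.
  3x_1 + 4x_2 + s1 = 34
  4x_1 + 2x_2 + s2 = 14
  x_2 + s3 = 6
  x_1 + s4 = 12
  x_1, x_2, s1, s2, s3, s4 ≥ 0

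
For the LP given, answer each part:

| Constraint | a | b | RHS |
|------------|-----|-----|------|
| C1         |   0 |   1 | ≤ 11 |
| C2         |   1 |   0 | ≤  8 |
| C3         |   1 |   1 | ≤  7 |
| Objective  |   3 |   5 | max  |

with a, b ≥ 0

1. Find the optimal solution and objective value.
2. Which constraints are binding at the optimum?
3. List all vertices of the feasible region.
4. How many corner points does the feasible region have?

1. a = 0, b = 7, z = 35
2. C3, a ≥ 0
3. (0, 0), (7, 0), (0, 7)
4. 3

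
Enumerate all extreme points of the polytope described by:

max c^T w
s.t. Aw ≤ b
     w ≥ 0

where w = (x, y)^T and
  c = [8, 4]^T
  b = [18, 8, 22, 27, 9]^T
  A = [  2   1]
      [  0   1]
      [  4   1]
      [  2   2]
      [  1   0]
Each vertex is the intersection of two constraint boundaries that also satisfies all remaining constraints:
  x = 0 and y = 0 → (0, 0)
  4x + y = 22 and y = 0 → (5.5, 0)
  y = 8 and 4x + y = 22 → (3.5, 8)
  y = 8 and x = 0 → (0, 8)

Vertices: (0, 0), (5.5, 0), (3.5, 8), (0, 8)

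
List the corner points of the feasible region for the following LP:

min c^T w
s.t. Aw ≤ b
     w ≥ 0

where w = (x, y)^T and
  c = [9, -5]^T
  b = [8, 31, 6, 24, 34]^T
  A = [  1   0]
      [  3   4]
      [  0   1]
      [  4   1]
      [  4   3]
Each vertex is the intersection of two constraint boundaries that also satisfies all remaining constraints:
  x = 0 and y = 0 → (0, 0)
  4x + y = 24 and y = 0 → (6, 0)
  3x + 4y = 31 and 4x + y = 24 → (5, 4)
  3x + 4y = 31 and y = 6 → (2.333, 6)
  y = 6 and x = 0 → (0, 6)

Vertices: (0, 0), (6, 0), (5, 4), (2.333, 6), (0, 6)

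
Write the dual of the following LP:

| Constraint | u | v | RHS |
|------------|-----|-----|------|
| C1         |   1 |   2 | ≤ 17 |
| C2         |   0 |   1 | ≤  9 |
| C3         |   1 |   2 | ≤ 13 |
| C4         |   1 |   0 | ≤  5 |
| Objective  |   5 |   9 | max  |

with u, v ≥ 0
Minimize: z = 17y1 + 9y2 + 13y3 + 5y4

Subject to:
  C1: -y1 - y3 - y4 ≤ -5
  C2: -2y1 - y2 - 2y3 ≤ -9
  y1, y2, y3, y4 ≥ 0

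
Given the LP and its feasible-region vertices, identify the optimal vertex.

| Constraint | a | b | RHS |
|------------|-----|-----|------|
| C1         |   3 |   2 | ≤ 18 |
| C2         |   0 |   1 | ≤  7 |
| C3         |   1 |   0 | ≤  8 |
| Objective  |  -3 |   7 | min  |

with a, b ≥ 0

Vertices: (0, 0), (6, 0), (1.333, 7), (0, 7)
(6, 0) with z = -18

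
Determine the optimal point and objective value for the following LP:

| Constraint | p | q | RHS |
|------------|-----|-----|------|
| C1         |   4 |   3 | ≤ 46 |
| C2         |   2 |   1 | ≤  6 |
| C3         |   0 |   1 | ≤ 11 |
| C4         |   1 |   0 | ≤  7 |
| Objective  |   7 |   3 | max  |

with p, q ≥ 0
Each vertex is the intersection of two constraint boundaries that also satisfies all remaining constraints:
  p = 0 and q = 0 → (0, 0)
  2p + q = 6 and q = 0 → (3, 0)
  2p + q = 6 and p = 0 → (0, 6)

Evaluating z = 7p + 3q at each vertex:
  (0, 0): z = 0
  (3, 0): z = 21
  (0, 6): z = 18

The maximum is at (3, 0) with z = 21.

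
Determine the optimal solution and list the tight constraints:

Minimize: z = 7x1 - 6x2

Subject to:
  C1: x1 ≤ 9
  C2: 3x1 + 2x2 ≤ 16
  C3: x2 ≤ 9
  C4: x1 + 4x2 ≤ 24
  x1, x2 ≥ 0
Optimal: x1 = 0, x2 = 6
Binding: C4, x1 ≥ 0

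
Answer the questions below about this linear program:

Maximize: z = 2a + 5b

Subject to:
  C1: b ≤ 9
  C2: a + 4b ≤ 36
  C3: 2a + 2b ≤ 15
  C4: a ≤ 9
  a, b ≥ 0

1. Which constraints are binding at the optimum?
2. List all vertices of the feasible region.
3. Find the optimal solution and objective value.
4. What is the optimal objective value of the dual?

1. C3, a ≥ 0
2. (0, 0), (7.5, 0), (0, 7.5)
3. a = 0, b = 7.5, z = 37.5
4. 37.5 (by strong duality, equal to the primal optimum)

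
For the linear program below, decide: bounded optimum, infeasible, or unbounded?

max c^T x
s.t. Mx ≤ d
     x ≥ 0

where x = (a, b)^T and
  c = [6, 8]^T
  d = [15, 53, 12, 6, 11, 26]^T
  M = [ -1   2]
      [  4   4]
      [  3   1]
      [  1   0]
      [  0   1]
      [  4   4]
The point (0, 6.5) satisfies every constraint, so the LP is feasible; the constraints give a ≤ 6 and b ≤ 11, which with a, b ≥ 0 keep the feasible region inside a bounded box. A feasible, bounded LP attains a finite optimum at a vertex.

Evaluating z = 6a + 8b at each vertex:
  (0, 0): z = 0
  (4, 0): z = 24
  (2.75, 3.75): z = 46.5
  (0, 6.5): z = 52

Bounded optimum: z* = 52 at (0, 6.5).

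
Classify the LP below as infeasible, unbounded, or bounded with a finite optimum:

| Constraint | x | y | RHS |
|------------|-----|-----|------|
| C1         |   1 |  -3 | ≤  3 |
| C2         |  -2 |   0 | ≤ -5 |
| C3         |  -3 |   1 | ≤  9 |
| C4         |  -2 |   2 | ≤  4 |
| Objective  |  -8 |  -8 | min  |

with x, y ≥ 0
Feasible point: (3, 0) satisfies every constraint, so the LP is feasible.
Direction d = (1, 1): for each constraint row a, a·d ≤ 0 —
  (1)(1) + (-3)(1) = -2 ≤ 0
  (-2)(1) + (0)(1) = -2 ≤ 0
  (-3)(1) + (1)(1) = -2 ≤ 0
  (-2)(1) + (2)(1) = 0 ≤ 0
and d ≥ 0, so (3, 0) + t·d stays feasible for every t ≥ 0. Along this ray z = -8x - 8y changes by -16 per unit t, so z → −∞.

The LP is unbounded; z can be made arbitrarily small.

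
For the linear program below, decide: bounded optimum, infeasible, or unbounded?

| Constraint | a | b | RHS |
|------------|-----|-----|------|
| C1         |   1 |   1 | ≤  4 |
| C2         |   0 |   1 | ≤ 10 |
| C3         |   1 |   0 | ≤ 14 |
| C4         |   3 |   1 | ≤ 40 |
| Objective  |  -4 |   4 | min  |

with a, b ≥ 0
The point (4, 0) satisfies every constraint, so the LP is feasible; the constraints give a ≤ 14 and b ≤ 10, which with a, b ≥ 0 keep the feasible region inside a bounded box. A feasible, bounded LP attains a finite optimum at a vertex.

Evaluating z = -4a + 4b at each vertex:
  (0, 0): z = 0
  (4, 0): z = -16
  (0, 4): z = 16

Bounded optimum: z* = -16 at (4, 0).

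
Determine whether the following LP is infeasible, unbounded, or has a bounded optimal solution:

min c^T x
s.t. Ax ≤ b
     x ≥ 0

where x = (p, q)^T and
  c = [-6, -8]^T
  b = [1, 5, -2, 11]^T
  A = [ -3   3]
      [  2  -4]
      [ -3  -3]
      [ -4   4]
Feasible point: (1, 0) satisfies every constraint, so the LP is feasible.
Direction d = (1, 1): for each constraint row a, a·d ≤ 0 —
  (-3)(1) + (3)(1) = 0 ≤ 0
  (2)(1) + (-4)(1) = -2 ≤ 0
  (-3)(1) + (-3)(1) = -6 ≤ 0
  (-4)(1) + (4)(1) = 0 ≤ 0
and d ≥ 0, so (1, 0) + t·d stays feasible for every t ≥ 0. Along this ray z = -6p - 8q changes by -14 per unit t, so z → −∞.

The LP is unbounded; z can be made arbitrarily small.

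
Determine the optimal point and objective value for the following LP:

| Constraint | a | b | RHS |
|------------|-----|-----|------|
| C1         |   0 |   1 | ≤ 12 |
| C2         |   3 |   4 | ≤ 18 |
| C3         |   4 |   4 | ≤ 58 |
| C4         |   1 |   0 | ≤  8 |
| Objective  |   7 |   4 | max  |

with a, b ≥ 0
a = 6, b = 0, z = 42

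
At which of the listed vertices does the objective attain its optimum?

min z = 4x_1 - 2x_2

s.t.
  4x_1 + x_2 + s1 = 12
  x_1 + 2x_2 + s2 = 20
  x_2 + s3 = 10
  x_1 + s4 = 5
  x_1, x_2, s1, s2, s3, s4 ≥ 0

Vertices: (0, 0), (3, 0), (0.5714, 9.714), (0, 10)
Evaluating z = 4x_1 - 2x_2 at each vertex:
  (0, 0): z = 0
  (3, 0): z = 12
  (0.5714, 9.714): z = -17.14
  (0, 10): z = -20

The smallest value is z = -20, attained at (0, 10).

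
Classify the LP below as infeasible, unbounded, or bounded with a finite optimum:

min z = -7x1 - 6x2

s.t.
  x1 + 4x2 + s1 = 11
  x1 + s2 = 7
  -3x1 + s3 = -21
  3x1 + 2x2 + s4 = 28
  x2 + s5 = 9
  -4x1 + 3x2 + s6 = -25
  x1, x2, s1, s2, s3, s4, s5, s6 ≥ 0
The point (7, 1) satisfies every constraint, so the LP is feasible; the constraints give x1 ≤ 7 and x2 ≤ 9, which with x1, x2 ≥ 0 keep the feasible region inside a bounded box. A feasible, bounded LP attains a finite optimum at a vertex.

Feasible with finite optimum z* = -55 at (7, 1).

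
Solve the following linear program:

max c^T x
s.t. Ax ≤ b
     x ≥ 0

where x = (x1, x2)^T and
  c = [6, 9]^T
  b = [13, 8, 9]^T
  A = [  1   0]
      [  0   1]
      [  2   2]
x1 = 0, x2 = 4.5, z = 40.5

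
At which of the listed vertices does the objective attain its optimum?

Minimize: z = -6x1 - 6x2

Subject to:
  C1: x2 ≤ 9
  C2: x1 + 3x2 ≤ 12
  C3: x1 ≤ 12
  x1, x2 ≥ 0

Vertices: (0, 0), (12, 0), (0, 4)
(12, 0) with z = -72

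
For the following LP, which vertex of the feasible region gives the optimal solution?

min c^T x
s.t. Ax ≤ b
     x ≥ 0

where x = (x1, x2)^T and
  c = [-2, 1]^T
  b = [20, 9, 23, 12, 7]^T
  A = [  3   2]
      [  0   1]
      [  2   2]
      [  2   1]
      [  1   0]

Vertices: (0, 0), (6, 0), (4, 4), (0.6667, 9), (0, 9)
(6, 0) with z = -12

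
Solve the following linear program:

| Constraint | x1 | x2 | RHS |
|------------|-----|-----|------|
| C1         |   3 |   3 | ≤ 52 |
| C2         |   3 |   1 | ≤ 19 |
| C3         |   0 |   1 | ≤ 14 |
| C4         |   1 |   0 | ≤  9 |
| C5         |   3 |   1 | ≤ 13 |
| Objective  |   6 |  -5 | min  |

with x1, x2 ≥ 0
x1 = 0, x2 = 13, z = -65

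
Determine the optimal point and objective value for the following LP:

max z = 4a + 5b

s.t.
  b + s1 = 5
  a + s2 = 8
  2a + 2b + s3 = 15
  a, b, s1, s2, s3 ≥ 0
Each vertex is the intersection of two constraint boundaries that also satisfies all remaining constraints:
  a = 0 and b = 0 → (0, 0)
  2a + 2b = 15 and b = 0 → (7.5, 0)
  b = 5 and 2a + 2b = 15 → (2.5, 5)
  b = 5 and a = 0 → (0, 5)

Evaluating z = 4a + 5b at each vertex:
  (0, 0): z = 0
  (7.5, 0): z = 30
  (2.5, 5): z = 35
  (0, 5): z = 25

The maximum is at (2.5, 5) with z = 35.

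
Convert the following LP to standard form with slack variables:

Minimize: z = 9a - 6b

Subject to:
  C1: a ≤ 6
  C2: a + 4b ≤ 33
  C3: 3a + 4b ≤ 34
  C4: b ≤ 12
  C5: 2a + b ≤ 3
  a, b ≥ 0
min z = 9a - 6b

s.t.
  a + s1 = 6
  a + 4b + s2 = 33
  3a + 4b + s3 = 34
  b + s4 = 12
  2a + b + s5 = 3
  a, b, s1, s2, s3, s4, s5 ≥ 0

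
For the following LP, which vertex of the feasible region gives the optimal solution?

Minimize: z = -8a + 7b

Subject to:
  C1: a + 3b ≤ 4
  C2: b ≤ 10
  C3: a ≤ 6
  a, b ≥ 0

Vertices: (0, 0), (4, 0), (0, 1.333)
Evaluating z = -8a + 7b at each vertex:
  (0, 0): z = 0
  (4, 0): z = -32
  (0, 1.333): z = 9.333

The smallest value is z = -32, attained at (4, 0).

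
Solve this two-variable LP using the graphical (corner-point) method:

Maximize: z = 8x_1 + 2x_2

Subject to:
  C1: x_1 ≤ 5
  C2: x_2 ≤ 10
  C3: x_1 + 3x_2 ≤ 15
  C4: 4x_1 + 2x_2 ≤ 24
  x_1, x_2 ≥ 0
Each vertex is the intersection of two constraint boundaries that also satisfies all remaining constraints:
  x_1 = 0 and x_2 = 0 → (0, 0)
  x_1 = 5 and x_2 = 0 → (5, 0)
  x_1 = 5 and 4x_1 + 2x_2 = 24 → (5, 2)
  x_1 + 3x_2 = 15 and 4x_1 + 2x_2 = 24 → (4.2, 3.6)
  x_1 + 3x_2 = 15 and x_1 = 0 → (0, 5)

Evaluating z = 8x_1 + 2x_2 at each vertex:
  (0, 0): z = 0
  (5, 0): z = 40
  (5, 2): z = 44
  (4.2, 3.6): z = 40.8
  (0, 5): z = 10

The maximum is at (5, 2) with z = 44.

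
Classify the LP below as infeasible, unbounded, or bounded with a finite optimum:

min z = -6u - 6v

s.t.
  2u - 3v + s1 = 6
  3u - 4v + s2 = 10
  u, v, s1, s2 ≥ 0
Feasible point: (0, 0) satisfies every constraint, so the LP is feasible.
Direction d = (0, 1): for each constraint row a, a·d ≤ 0 —
  (2)(0) + (-3)(1) = -3 ≤ 0
  (3)(0) + (-4)(1) = -4 ≤ 0
and d ≥ 0, so (0, 0) + t·d stays feasible for every t ≥ 0. Along this ray z = -6u - 6v changes by -6 per unit t, so z → −∞.

Unbounded — the objective can decrease without bound over the feasible region.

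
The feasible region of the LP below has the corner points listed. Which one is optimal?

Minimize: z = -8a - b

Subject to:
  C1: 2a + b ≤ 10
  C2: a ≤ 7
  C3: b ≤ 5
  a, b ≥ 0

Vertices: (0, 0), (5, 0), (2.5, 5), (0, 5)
Evaluating z = -8a - b at each vertex:
  (0, 0): z = 0
  (5, 0): z = -40
  (2.5, 5): z = -25
  (0, 5): z = -5

The smallest value is z = -40, attained at (5, 0).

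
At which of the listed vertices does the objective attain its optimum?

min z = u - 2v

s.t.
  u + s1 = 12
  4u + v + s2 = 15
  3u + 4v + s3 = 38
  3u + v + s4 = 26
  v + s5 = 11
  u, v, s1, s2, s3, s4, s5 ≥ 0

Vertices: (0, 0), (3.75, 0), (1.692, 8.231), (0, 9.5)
Evaluating z = u - 2v at each vertex:
  (0, 0): z = 0
  (3.75, 0): z = 3.75
  (1.692, 8.231): z = -14.77
  (0, 9.5): z = -19

The smallest value is z = -19, attained at (0, 9.5).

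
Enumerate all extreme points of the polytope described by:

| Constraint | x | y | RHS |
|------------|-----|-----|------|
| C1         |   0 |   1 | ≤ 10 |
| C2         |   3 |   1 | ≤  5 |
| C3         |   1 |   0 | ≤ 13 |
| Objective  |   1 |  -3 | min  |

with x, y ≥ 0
Each vertex is the intersection of two constraint boundaries that also satisfies all remaining constraints:
  x = 0 and y = 0 → (0, 0)
  3x + y = 5 and y = 0 → (1.667, 0)
  3x + y = 5 and x = 0 → (0, 5)

Vertices: (0, 0), (1.667, 0), (0, 5)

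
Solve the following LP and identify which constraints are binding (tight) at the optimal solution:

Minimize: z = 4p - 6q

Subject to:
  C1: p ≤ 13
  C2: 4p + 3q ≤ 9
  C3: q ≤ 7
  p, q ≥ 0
Optimal: p = 0, q = 3
Binding: C2, p ≥ 0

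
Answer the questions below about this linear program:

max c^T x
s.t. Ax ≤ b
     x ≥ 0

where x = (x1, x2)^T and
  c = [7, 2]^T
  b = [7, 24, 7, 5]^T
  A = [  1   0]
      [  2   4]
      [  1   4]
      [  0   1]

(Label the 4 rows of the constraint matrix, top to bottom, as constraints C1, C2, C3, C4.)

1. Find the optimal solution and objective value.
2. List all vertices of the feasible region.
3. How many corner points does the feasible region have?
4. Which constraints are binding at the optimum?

1. x1 = 7, x2 = 0, z = 49
2. (0, 0), (7, 0), (0, 1.75)
3. 3
4. C1, C3, x2 ≥ 0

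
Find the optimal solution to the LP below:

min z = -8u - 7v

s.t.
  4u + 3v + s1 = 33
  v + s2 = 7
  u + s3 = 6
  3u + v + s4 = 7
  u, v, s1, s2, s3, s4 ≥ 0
Each vertex is the intersection of two constraint boundaries that also satisfies all remaining constraints:
  u = 0 and v = 0 → (0, 0)
  3u + v = 7 and v = 0 → (2.333, 0)
  v = 7 and 3u + v = 7 → (0, 7)

Evaluating z = -8u - 7v at each vertex:
  (0, 0): z = 0
  (2.333, 0): z = -18.67
  (0, 7): z = -49

The minimum is at (0, 7) with z = -49.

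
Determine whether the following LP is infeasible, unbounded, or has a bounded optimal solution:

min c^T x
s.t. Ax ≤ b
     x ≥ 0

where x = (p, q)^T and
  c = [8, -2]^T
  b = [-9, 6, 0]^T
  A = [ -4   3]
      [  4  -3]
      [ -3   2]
One constraint requires 4p - 3q ≤ 6, while the constraint -4p + 3q ≤ -9 is equivalent to 4p - 3q ≥ 9. Together they would need 9 ≤ 4p - 3q ≤ 6, which is impossible since 9 > 6. No point satisfies all constraints.

Infeasible — the constraint set is empty.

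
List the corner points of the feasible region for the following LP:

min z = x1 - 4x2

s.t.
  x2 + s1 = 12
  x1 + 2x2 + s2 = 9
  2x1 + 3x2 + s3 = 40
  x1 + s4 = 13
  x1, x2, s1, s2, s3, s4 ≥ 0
Each vertex is the intersection of two constraint boundaries that also satisfies all remaining constraints:
  x1 = 0 and x2 = 0 → (0, 0)
  x1 + 2x2 = 9 and x2 = 0 → (9, 0)
  x1 + 2x2 = 9 and x1 = 0 → (0, 4.5)

Vertices: (0, 0), (9, 0), (0, 4.5)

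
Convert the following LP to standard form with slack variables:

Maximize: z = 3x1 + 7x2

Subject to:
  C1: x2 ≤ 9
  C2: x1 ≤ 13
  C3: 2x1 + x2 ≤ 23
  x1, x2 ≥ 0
max z = 3x1 + 7x2

s.t.
  x2 + s1 = 9
  x1 + s2 = 13
  2x1 + x2 + s3 = 23
  x1, x2, s1, s2, s3 ≥ 0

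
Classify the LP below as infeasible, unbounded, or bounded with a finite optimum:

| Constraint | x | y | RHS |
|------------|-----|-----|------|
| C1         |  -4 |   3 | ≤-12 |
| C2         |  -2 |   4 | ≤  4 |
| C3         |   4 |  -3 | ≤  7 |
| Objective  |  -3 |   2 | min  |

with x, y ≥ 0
C3 requires 4x - 3y ≤ 7, while C1 (-4x + 3y ≤ -12) is equivalent to 4x - 3y ≥ 12. Together they would need 12 ≤ 4x - 3y ≤ 7, which is impossible since 12 > 7. No point satisfies all constraints.

Infeasible — the constraint set is empty.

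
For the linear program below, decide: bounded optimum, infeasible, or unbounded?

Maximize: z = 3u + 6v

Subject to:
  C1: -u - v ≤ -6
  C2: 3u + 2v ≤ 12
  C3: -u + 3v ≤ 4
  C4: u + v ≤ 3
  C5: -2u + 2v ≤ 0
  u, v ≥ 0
C4 requires u + v ≤ 3, while C1 (-u - v ≤ -6) is equivalent to u + v ≥ 6. Together they would need 6 ≤ u + v ≤ 3, which is impossible since 6 > 3. No point satisfies all constraints.

Infeasible — the constraint set is empty.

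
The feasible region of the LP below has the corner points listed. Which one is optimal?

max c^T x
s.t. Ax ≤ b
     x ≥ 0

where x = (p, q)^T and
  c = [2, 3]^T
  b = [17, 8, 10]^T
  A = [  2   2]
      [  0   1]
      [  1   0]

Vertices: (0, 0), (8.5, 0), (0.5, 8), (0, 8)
(0.5, 8) with z = 25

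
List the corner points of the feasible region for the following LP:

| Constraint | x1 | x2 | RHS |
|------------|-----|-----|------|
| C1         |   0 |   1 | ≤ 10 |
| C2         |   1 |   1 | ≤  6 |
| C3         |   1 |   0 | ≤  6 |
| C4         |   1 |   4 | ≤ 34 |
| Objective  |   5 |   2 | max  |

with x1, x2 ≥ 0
Each vertex is the intersection of two constraint boundaries that also satisfies all remaining constraints:
  x1 = 0 and x2 = 0 → (0, 0)
  x1 + x2 = 6 and x1 = 6 → (6, 0)
  x1 + x2 = 6 and x1 = 0 → (0, 6)

Vertices: (0, 0), (6, 0), (0, 6)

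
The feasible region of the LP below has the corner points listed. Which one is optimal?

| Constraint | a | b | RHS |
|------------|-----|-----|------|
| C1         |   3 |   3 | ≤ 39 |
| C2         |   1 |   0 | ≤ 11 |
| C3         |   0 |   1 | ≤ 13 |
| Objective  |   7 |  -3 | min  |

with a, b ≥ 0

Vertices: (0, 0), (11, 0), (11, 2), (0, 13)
(0, 13) with z = -39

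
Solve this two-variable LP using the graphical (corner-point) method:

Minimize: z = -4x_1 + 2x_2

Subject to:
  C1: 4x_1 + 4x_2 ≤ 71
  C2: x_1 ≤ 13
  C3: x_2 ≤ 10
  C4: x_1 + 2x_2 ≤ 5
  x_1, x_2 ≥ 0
x_1 = 5, x_2 = 0, z = -20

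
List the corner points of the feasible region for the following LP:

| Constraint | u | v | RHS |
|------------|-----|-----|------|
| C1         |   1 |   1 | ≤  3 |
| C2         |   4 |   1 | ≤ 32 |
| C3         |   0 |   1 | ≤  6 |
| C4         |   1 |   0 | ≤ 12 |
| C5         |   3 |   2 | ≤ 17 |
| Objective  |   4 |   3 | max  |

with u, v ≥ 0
Each vertex is the intersection of two constraint boundaries that also satisfies all remaining constraints:
  u = 0 and v = 0 → (0, 0)
  u + v = 3 and v = 0 → (3, 0)
  u + v = 3 and u = 0 → (0, 3)

Vertices: (0, 0), (3, 0), (0, 3)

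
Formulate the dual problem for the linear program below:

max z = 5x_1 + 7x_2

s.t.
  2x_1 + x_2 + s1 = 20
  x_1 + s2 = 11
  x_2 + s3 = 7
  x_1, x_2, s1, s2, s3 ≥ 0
Minimize: z = 20y1 + 11y2 + 7y3

Subject to:
  C1: -2y1 - y2 ≤ -5
  C2: -y1 - y3 ≤ -7
  y1, y2, y3 ≥ 0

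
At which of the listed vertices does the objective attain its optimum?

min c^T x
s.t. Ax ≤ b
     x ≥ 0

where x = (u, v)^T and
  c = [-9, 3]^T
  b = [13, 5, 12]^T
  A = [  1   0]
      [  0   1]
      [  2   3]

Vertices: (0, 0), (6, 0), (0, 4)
Evaluating z = -9u + 3v at each vertex:
  (0, 0): z = 0
  (6, 0): z = -54
  (0, 4): z = 12

The smallest value is z = -54, attained at (6, 0).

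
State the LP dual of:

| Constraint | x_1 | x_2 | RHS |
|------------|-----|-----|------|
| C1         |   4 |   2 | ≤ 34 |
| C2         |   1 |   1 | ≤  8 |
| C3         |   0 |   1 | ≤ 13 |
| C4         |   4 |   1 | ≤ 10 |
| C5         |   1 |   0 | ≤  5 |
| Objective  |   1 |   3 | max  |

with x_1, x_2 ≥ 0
Minimize: z = 34y1 + 8y2 + 13y3 + 10y4 + 5y5

Subject to:
  C1: -4y1 - y2 - 4y4 - y5 ≤ -1
  C2: -2y1 - y2 - y3 - y4 ≤ -3
  y1, y2, y3, y4, y5 ≥ 0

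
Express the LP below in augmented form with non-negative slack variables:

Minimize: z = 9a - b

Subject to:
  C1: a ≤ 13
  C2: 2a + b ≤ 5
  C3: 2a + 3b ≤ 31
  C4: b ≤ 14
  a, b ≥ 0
min z = 9a - b

s.t.
  a + s1 = 13
  2a + b + s2 = 5
  2a + 3b + s3 = 31
  b + s4 = 14
  a, b, s1, s2, s3, s4 ≥ 0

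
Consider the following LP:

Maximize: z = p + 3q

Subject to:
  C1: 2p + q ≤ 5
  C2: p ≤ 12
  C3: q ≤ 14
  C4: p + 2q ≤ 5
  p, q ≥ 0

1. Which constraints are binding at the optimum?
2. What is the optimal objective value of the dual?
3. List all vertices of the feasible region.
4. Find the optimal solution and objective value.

1. C4, p ≥ 0
2. 7.5 (by strong duality, equal to the primal optimum)
3. (0, 0), (2.5, 0), (1.667, 1.667), (0, 2.5)
4. p = 0, q = 2.5, z = 7.5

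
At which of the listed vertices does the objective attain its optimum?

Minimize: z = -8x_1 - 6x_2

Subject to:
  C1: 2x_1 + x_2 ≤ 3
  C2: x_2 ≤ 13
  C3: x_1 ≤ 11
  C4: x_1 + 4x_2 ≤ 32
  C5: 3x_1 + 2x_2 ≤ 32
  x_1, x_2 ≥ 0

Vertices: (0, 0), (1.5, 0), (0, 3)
Evaluating z = -8x_1 - 6x_2 at each vertex:
  (0, 0): z = 0
  (1.5, 0): z = -12
  (0, 3): z = -18

The smallest value is z = -18, attained at (0, 3).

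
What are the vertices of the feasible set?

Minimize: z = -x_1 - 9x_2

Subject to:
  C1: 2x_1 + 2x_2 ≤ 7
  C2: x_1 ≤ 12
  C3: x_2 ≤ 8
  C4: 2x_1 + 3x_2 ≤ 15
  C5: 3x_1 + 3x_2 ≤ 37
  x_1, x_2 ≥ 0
Each vertex is the intersection of two constraint boundaries that also satisfies all remaining constraints:
  x_1 = 0 and x_2 = 0 → (0, 0)
  2x_1 + 2x_2 = 7 and x_2 = 0 → (3.5, 0)
  2x_1 + 2x_2 = 7 and x_1 = 0 → (0, 3.5)

Vertices: (0, 0), (3.5, 0), (0, 3.5)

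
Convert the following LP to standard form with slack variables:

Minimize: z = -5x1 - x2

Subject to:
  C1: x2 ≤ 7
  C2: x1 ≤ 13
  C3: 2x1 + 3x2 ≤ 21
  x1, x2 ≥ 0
min z = -5x1 - x2

s.t.
  x2 + s1 = 7
  x1 + s2 = 13
  2x1 + 3x2 + s3 = 21
  x1, x2, s1, s2, s3 ≥ 0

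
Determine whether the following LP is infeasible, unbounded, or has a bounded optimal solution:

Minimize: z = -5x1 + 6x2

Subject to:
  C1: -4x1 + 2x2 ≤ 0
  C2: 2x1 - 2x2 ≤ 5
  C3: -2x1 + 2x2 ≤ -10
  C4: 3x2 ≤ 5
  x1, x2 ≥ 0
C2 requires 2x1 - 2x2 ≤ 5, while C3 (-2x1 + 2x2 ≤ -10) is equivalent to 2x1 - 2x2 ≥ 10. Together they would need 10 ≤ 2x1 - 2x2 ≤ 5, which is impossible since 10 > 5. No point satisfies all constraints.

The feasible region is empty; the LP is infeasible.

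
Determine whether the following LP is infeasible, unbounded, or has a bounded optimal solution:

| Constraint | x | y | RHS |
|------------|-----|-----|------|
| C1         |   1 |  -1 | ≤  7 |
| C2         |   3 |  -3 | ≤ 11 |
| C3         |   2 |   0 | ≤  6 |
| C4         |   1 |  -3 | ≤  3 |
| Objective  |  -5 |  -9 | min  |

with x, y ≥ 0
Feasible point: (0, 0) satisfies every constraint, so the LP is feasible.
Direction d = (0, 1): for each constraint row a, a·d ≤ 0 —
  (1)(0) + (-1)(1) = -1 ≤ 0
  (3)(0) + (-3)(1) = -3 ≤ 0
  (2)(0) + (0)(1) = 0 ≤ 0
  (1)(0) + (-3)(1) = -3 ≤ 0
and d ≥ 0, so (0, 0) + t·d stays feasible for every t ≥ 0. Along this ray z = -5x - 9y changes by -9 per unit t, so z → −∞.

Unbounded: there is a feasible ray along which z → −∞.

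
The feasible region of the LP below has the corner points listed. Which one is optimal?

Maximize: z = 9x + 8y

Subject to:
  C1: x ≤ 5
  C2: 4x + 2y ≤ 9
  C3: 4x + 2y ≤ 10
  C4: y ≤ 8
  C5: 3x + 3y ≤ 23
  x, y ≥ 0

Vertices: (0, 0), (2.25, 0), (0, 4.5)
(0, 4.5) with z = 36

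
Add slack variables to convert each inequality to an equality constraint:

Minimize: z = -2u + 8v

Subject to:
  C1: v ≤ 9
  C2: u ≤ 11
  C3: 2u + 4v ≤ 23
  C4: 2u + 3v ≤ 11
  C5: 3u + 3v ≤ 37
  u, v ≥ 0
min z = -2u + 8v

s.t.
  v + s1 = 9
  u + s2 = 11
  2u + 4v + s3 = 23
  2u + 3v + s4 = 11
  3u + 3v + s5 = 37
  u, v, s1, s2, s3, s4, s5 ≥ 0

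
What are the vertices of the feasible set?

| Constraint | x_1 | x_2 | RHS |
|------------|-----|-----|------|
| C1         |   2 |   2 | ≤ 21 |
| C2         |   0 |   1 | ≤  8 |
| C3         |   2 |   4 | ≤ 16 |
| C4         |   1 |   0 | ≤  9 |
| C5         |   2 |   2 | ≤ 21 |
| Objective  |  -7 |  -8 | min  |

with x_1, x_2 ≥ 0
Each vertex is the intersection of two constraint boundaries that also satisfies all remaining constraints:
  x_1 = 0 and x_2 = 0 → (0, 0)
  2x_1 + 4x_2 = 16 and x_2 = 0 → (8, 0)
  2x_1 + 4x_2 = 16 and x_1 = 0 → (0, 4)

Vertices: (0, 0), (8, 0), (0, 4)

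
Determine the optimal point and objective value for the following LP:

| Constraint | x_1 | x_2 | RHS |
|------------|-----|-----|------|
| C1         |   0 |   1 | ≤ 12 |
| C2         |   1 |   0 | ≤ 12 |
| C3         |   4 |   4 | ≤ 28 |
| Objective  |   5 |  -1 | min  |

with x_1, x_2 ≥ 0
Each vertex is the intersection of two constraint boundaries that also satisfies all remaining constraints:
  x_1 = 0 and x_2 = 0 → (0, 0)
  4x_1 + 4x_2 = 28 and x_2 = 0 → (7, 0)
  4x_1 + 4x_2 = 28 and x_1 = 0 → (0, 7)

Evaluating z = 5x_1 - x_2 at each vertex:
  (0, 0): z = 0
  (7, 0): z = 35
  (0, 7): z = -7

The minimum is at (0, 7) with z = -7.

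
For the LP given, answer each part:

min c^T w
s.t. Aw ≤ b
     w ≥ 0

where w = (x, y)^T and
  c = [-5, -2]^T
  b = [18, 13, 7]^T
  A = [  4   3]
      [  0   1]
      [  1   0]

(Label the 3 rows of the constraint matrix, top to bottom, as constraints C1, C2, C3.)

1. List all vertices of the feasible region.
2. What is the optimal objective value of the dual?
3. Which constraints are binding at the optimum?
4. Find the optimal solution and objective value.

1. (0, 0), (4.5, 0), (0, 6)
2. -22.5 (by strong duality, equal to the primal optimum)
3. C1, y ≥ 0
4. x = 4.5, y = 0, z = -22.5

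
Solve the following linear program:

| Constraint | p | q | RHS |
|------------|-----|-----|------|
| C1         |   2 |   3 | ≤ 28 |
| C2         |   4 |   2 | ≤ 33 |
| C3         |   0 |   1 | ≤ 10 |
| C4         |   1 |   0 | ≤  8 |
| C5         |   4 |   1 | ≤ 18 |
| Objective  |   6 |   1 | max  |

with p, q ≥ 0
Each vertex is the intersection of two constraint boundaries that also satisfies all remaining constraints:
  p = 0 and q = 0 → (0, 0)
  4p + q = 18 and q = 0 → (4.5, 0)
  2p + 3q = 28 and 4p + q = 18 → (2.6, 7.6)
  2p + 3q = 28 and p = 0 → (0, 9.333)

Evaluating z = 6p + q at each vertex:
  (0, 0): z = 0
  (4.5, 0): z = 27
  (2.6, 7.6): z = 23.2
  (0, 9.333): z = 9.333

The maximum is at (4.5, 0) with z = 27.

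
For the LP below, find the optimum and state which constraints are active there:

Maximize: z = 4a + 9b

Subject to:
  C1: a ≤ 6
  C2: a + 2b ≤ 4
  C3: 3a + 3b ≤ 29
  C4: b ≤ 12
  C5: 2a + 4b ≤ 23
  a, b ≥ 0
Optimal: a = 0, b = 2
Slack at optimum:
  C1: slack = 6
  C2: slack = 0 (binding)
  C3: slack = 23
  C4: slack = 10
  C5: slack = 15
  a ≥ 0: a = 0 (binding)
  b ≥ 0: b = 2
Binding constraints: C2, a ≥ 0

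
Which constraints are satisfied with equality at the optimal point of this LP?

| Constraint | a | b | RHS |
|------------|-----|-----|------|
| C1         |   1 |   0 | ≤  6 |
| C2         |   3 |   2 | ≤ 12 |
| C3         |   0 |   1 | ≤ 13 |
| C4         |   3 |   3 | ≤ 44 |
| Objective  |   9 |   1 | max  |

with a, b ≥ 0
Optimal: a = 4, b = 0
Slack at optimum:
  C1: slack = 2
  C2: slack = 0 (binding)
  C3: slack = 13
  C4: slack = 32
  a ≥ 0: a = 4
  b ≥ 0: b = 0 (binding)
Binding constraints: C2, b ≥ 0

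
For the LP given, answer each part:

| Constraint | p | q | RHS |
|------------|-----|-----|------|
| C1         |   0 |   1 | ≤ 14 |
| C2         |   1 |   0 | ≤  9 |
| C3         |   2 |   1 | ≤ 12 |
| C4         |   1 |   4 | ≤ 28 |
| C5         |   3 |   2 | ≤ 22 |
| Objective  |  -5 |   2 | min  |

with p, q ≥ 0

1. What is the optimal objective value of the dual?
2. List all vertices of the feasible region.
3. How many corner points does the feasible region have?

1. -30 (by strong duality, equal to the primal optimum)
2. (0, 0), (6, 0), (2.857, 6.286), (0, 7)
3. 4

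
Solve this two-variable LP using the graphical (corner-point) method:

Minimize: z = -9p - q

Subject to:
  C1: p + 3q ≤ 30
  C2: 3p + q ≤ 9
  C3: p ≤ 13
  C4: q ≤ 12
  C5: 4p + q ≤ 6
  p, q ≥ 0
p = 1.5, q = 0, z = -13.5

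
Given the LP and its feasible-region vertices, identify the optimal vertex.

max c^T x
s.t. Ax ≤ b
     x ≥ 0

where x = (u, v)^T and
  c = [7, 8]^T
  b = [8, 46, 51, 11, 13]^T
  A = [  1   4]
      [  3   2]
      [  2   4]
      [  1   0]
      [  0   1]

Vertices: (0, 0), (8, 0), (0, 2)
Evaluating z = 7u + 8v at each vertex:
  (0, 0): z = 0
  (8, 0): z = 56
  (0, 2): z = 16

The largest value is z = 56, attained at (8, 0).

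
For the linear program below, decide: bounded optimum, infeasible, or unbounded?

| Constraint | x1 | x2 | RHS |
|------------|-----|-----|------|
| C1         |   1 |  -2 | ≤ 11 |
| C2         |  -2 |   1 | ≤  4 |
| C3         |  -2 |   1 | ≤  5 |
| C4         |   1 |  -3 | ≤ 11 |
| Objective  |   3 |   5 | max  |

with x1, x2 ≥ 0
Feasible point: (0, 0) satisfies every constraint, so the LP is feasible.
Direction d = (1, 1): for each constraint row a, a·d ≤ 0 —
  (1)(1) + (-2)(1) = -1 ≤ 0
  (-2)(1) + (1)(1) = -1 ≤ 0
  (-2)(1) + (1)(1) = -1 ≤ 0
  (1)(1) + (-3)(1) = -2 ≤ 0
and d ≥ 0, so (0, 0) + t·d stays feasible for every t ≥ 0. Along this ray z = 3x1 + 5x2 changes by 8 per unit t, so z → +∞.

The LP is unbounded; z can be made arbitrarily large.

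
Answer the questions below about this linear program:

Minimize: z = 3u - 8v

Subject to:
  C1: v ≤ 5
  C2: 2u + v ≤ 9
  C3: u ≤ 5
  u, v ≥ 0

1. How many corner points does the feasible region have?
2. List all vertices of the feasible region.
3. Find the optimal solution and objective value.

1. 4
2. (0, 0), (4.5, 0), (2, 5), (0, 5)
3. u = 0, v = 5, z = -40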